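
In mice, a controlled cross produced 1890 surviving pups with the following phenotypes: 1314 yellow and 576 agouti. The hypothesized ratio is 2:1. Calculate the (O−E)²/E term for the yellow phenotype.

Under the 2:1 hypothesis (Σ ratio = 3, N = 1890):
  yellow: 1890 × 2/3 = 1260
  agouti: 1890 × 1/3 = 630
Contribution of yellow: (1314 − 1260)² / 1260 = 2.3143

2.314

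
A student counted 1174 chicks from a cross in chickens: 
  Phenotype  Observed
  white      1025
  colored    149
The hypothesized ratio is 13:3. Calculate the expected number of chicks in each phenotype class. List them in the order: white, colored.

953.875, 220.125

The 13:3 ratio has 16 parts, so with N = 1174 the expected counts are:
  white: 1174 × 13/16 = 953.875
  colored: 1174 × 3/16 = 220.125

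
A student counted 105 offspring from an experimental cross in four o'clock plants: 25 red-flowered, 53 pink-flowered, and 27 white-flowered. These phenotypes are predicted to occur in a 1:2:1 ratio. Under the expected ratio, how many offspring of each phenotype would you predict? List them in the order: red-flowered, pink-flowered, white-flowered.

Expected counts for N = 105 under a 1:2:1 ratio (total parts = 4):
  red-flowered: 105 × 1/4 = 26.25
  pink-flowered: 105 × 2/4 = 52.5
  white-flowered: 105 × 1/4 = 26.25

26.25, 52.5, 26.25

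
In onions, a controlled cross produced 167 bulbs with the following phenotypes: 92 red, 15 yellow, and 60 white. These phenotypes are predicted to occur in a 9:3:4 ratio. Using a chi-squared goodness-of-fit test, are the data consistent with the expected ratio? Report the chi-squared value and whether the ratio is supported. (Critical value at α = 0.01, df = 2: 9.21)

Total ratio parts = 16. Expected numbers out of 167:
  red: 167 × 9/16 = 93.9375
  yellow: 167 × 3/16 = 31.3125
  white: 167 × 4/16 = 41.75
χ² = Σ (O − E)² / E
  red: (92 − 93.9375)² / 93.9375 = 0.0400
  yellow: (15 − 31.3125)² / 31.3125 = 8.4981
  white: (60 − 41.75)² / 41.75 = 7.9775
χ² = 0.0400 + 8.4981 + 7.9775 = 16.5156 ≈ 16.516
Degrees of freedom = 3 − 1 = 2; critical value at α = 0.01 is 9.21.
Since 16.516 > 9.21, we reject the null hypothesis — the data do not fit the 9:3:4 ratio.

16.516; not consistent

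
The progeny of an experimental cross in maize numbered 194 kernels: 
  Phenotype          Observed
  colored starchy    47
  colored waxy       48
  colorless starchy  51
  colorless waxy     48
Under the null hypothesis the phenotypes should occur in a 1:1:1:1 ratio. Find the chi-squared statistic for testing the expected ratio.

0.186

The 1:1:1:1 ratio has 4 parts, so with N = 194 the expected counts are:
  colored starchy: 194 × 1/4 = 48.5
  colored waxy: 194 × 1/4 = 48.5
  colorless starchy: 194 × 1/4 = 48.5
  colorless waxy: 194 × 1/4 = 48.5
χ² = Σ (O − E)² / E
  colored starchy: (47 − 48.5)² / 48.5 = 0.0464
  colored waxy: (48 − 48.5)² / 48.5 = 0.0052
  colorless starchy: (51 − 48.5)² / 48.5 = 0.1289
  colorless waxy: (48 − 48.5)² / 48.5 = 0.0052
χ² = 0.0464 + 0.0052 + 0.1289 + 0.0052 = 0.1857 ≈ 0.186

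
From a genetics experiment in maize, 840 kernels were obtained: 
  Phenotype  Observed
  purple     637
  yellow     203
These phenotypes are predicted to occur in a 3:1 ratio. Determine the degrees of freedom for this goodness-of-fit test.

1

A goodness-of-fit test with 2 phenotype classes has df = 2 − 1 = 1.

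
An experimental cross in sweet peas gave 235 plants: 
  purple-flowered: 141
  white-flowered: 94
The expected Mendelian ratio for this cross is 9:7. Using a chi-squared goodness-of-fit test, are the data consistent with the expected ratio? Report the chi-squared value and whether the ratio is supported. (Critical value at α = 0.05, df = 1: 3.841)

Expected counts for N = 235 under a 9:7 ratio (total parts = 16):
  purple-flowered: 235 × 9/16 = 132.1875
  white-flowered: 235 × 7/16 = 102.8125
χ² = Σ (O − E)² / E
  purple-flowered: (141 − 132.1875)² / 132.1875 = 0.5875
  white-flowered: (94 − 102.8125)² / 102.8125 = 0.7554
χ² = 0.5875 + 0.7554 = 1.3429 ≈ 1.343
Degrees of freedom = 2 − 1 = 1; critical value at α = 0.05 is 3.841.
Since 1.343 < 3.841, we fail to reject the null hypothesis — the data are consistent with the 9:7 ratio.

1.343; consistent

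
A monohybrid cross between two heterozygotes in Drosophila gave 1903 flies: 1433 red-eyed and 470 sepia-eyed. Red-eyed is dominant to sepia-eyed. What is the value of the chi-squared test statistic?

For a monohybrid cross between heterozygotes with complete dominance, the expected phenotypic ratio is 3:1.
Expected counts for N = 1903 under a 3:1 ratio (total parts = 4):
  red-eyed: 1903 × 3/4 = 1427.25
  sepia-eyed: 1903 × 1/4 = 475.75
χ² = Σ (O − E)² / E
  red-eyed: (1433 − 1427.25)² / 1427.25 = 0.0232
  sepia-eyed: (470 − 475.75)² / 475.75 = 0.0695
χ² = 0.0232 + 0.0695 = 0.0927 ≈ 0.093

0.093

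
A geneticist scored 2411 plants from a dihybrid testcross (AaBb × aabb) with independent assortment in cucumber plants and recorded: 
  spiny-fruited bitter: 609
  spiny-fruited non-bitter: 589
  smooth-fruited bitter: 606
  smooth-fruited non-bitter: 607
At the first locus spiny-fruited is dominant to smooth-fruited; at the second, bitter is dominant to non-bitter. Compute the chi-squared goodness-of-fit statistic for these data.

0.426

A dihybrid testcross with independent assortment gives a 1:1:1:1 ratio.
The 1:1:1:1 ratio has 4 parts, so with N = 2411 the expected counts are:
  spiny-fruited bitter: 2411 × 1/4 = 602.75
  spiny-fruited non-bitter: 2411 × 1/4 = 602.75
  smooth-fruited bitter: 2411 × 1/4 = 602.75
  smooth-fruited non-bitter: 2411 × 1/4 = 602.75
χ² = Σ (O − E)² / E
  spiny-fruited bitter: (609 − 602.75)² / 602.75 = 0.0648
  spiny-fruited non-bitter: (589 − 602.75)² / 602.75 = 0.3137
  smooth-fruited bitter: (606 − 602.75)² / 602.75 = 0.0175
  smooth-fruited non-bitter: (607 − 602.75)² / 602.75 = 0.0300
χ² = 0.0648 + 0.3137 + 0.0175 + 0.0300 = 0.426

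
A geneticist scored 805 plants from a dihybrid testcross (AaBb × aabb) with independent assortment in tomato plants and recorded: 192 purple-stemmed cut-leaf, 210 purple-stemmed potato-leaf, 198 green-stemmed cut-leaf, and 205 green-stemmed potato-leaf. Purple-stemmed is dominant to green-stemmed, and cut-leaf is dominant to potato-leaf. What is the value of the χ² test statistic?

0.928

A dihybrid testcross with independent assortment gives a 1:1:1:1 ratio.
Expected counts for N = 805 under a 1:1:1:1 ratio (total parts = 4):
  purple-stemmed cut-leaf: 805 × 1/4 = 201.25
  purple-stemmed potato-leaf: 805 × 1/4 = 201.25
  green-stemmed cut-leaf: 805 × 1/4 = 201.25
  green-stemmed potato-leaf: 805 × 1/4 = 201.25
χ² = Σ (O − E)² / E
  purple-stemmed cut-leaf: (192 − 201.25)² / 201.25 = 0.4252
  purple-stemmed potato-leaf: (210 − 201.25)² / 201.25 = 0.3804
  green-stemmed cut-leaf: (198 − 201.25)² / 201.25 = 0.0525
  green-stemmed potato-leaf: (205 − 201.25)² / 201.25 = 0.0699
χ² = 0.4252 + 0.3804 + 0.0525 + 0.0699 = 0.928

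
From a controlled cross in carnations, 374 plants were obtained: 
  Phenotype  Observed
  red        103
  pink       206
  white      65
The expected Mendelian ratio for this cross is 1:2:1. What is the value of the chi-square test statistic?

11.583

Expected counts for N = 374 under a 1:2:1 ratio (total parts = 4):
  red: 374 × 1/4 = 93.5
  pink: 374 × 2/4 = 187
  white: 374 × 1/4 = 93.5
χ² = Σ (O − E)² / E
  red: (103 − 93.5)² / 93.5 = 0.9652
  pink: (206 − 187)² / 187 = 1.9305
  white: (65 − 93.5)² / 93.5 = 8.6872
χ² = 0.9652 + 1.9305 + 8.6872 = 11.5829 ≈ 11.583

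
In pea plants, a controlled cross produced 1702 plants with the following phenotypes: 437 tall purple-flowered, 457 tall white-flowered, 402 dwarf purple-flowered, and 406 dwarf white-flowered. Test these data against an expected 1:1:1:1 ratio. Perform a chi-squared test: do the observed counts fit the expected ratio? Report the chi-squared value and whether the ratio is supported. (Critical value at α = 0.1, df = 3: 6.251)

Expected counts for N = 1702 under a 1:1:1:1 ratio (total parts = 4):
  tall purple-flowered: 1702 × 1/4 = 425.5
  tall white-flowered: 1702 × 1/4 = 425.5
  dwarf purple-flowered: 1702 × 1/4 = 425.5
  dwarf white-flowered: 1702 × 1/4 = 425.5
χ² = Σ (O − E)² / E
  tall purple-flowered: (437 − 425.5)² / 425.5 = 0.3108
  tall white-flowered: (457 − 425.5)² / 425.5 = 2.3320
  dwarf purple-flowered: (402 − 425.5)² / 425.5 = 1.2979
  dwarf white-flowered: (406 − 425.5)² / 425.5 = 0.8937
χ² = 0.3108 + 2.3320 + 1.2979 + 0.8937 = 4.8344 ≈ 4.834
Degrees of freedom = 4 − 1 = 3; critical value at α = 0.1 is 6.251.
Since 4.834 < 6.251, we fail to reject the null hypothesis — the data are consistent with the 1:1:1:1 ratio.

4.834; consistent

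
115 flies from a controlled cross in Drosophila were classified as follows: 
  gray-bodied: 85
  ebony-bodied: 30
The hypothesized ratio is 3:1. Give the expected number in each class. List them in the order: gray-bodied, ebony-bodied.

86.25, 28.75

The 3:1 ratio has 4 parts, so with N = 115 the expected counts are:
  gray-bodied: 115 × 3/4 = 86.25
  ebony-bodied: 115 × 1/4 = 28.75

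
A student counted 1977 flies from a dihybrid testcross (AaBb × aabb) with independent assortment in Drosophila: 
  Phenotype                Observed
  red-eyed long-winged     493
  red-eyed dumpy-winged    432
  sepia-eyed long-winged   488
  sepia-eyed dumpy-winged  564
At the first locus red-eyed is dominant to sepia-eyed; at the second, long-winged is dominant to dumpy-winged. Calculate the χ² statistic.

A dihybrid testcross with independent assortment gives a 1:1:1:1 ratio.
The 1:1:1:1 ratio has 4 parts, so with N = 1977 the expected counts are:
  red-eyed long-winged: 1977 × 1/4 = 494.25
  red-eyed dumpy-winged: 1977 × 1/4 = 494.25
  sepia-eyed long-winged: 1977 × 1/4 = 494.25
  sepia-eyed dumpy-winged: 1977 × 1/4 = 494.25
χ² = Σ (O − E)² / E
  red-eyed long-winged: (493 − 494.25)² / 494.25 = 0.0032
  red-eyed dumpy-winged: (432 − 494.25)² / 494.25 = 7.8403
  sepia-eyed long-winged: (488 − 494.25)² / 494.25 = 0.0790
  sepia-eyed dumpy-winged: (564 − 494.25)² / 494.25 = 9.8433
χ² = 0.0032 + 7.8403 + 0.0790 + 9.8433 = 17.7658 ≈ 17.766

17.766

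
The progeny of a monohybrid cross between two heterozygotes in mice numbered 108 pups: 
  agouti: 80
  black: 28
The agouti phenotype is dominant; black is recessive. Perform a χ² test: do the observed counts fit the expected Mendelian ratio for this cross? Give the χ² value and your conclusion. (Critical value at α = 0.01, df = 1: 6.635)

0.049; consistent

For a monohybrid cross between heterozygotes with complete dominance, the expected phenotypic ratio is 3:1.
Under the 3:1 hypothesis (Σ ratio = 4, N = 108):
  agouti: 108 × 3/4 = 81
  black: 108 × 1/4 = 27
χ² = Σ (O − E)² / E
  agouti: (80 − 81)² / 81 = 0.0123
  black: (28 − 27)² / 27 = 0.0370
χ² = 0.0123 + 0.0370 = 0.0493 ≈ 0.049
Degrees of freedom = 2 − 1 = 1; critical value at α = 0.01 is 6.635.
Since 0.049 < 6.635, we fail to reject the null hypothesis — the data are consistent with the 3:1 ratio.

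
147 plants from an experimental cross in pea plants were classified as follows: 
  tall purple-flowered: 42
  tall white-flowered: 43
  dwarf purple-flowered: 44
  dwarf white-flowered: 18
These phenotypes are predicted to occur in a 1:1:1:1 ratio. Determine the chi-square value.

12.810

Expected counts for N = 147 under a 1:1:1:1 ratio (total parts = 4):
  tall purple-flowered: 147 × 1/4 = 36.75
  tall white-flowered: 147 × 1/4 = 36.75
  dwarf purple-flowered: 147 × 1/4 = 36.75
  dwarf white-flowered: 147 × 1/4 = 36.75
χ² = Σ (O − E)² / E
  tall purple-flowered: (42 − 36.75)² / 36.75 = 0.7500
  tall white-flowered: (43 − 36.75)² / 36.75 = 1.0629
  dwarf purple-flowered: (44 − 36.75)² / 36.75 = 1.4303
  dwarf white-flowered: (18 − 36.75)² / 36.75 = 9.5663
χ² = 0.7500 + 1.0629 + 1.4303 + 9.5663 = 12.8095 ≈ 12.810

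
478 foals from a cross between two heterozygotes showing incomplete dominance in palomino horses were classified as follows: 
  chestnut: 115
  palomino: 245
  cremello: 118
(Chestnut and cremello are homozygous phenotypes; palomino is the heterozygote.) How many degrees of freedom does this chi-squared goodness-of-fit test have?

2

With incomplete dominance, a heterozygote × heterozygote cross gives a 1:2:1 phenotypic ratio.
A goodness-of-fit test with 3 phenotype classes has df = 3 − 1 = 2.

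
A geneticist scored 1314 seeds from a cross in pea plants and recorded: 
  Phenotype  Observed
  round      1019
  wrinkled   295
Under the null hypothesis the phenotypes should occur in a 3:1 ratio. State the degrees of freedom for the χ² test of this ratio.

1

A goodness-of-fit test with 2 phenotype classes has df = 2 − 1 = 1.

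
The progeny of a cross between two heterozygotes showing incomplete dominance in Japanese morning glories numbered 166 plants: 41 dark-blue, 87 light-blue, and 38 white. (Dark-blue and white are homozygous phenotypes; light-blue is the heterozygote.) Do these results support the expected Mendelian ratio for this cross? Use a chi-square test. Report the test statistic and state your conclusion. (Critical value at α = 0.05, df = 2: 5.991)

0.494; consistent

With incomplete dominance, a heterozygote × heterozygote cross gives a 1:2:1 phenotypic ratio.
Expected counts for N = 166 under a 1:2:1 ratio (total parts = 4):
  dark-blue: 166 × 1/4 = 41.5
  light-blue: 166 × 2/4 = 83
  white: 166 × 1/4 = 41.5
χ² = Σ (O − E)² / E
  dark-blue: (41 − 41.5)² / 41.5 = 0.0060
  light-blue: (87 − 83)² / 83 = 0.1928
  white: (38 − 41.5)² / 41.5 = 0.2952
χ² = 0.0060 + 0.1928 + 0.2952 = 0.494
Degrees of freedom = 3 − 1 = 2; critical value at α = 0.05 is 5.991.
Since 0.494 < 5.991, we fail to reject the null hypothesis — the data are consistent with the 1:2:1 ratio.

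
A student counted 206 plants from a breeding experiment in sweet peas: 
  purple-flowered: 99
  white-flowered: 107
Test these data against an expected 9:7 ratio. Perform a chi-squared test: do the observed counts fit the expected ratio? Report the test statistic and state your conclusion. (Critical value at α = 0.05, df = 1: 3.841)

Expected counts for N = 206 under a 9:7 ratio (total parts = 16):
  purple-flowered: 206 × 9/16 = 115.875
  white-flowered: 206 × 7/16 = 90.125
χ² = Σ (O − E)² / E
  purple-flowered: (99 − 115.875)² / 115.875 = 2.4575
  white-flowered: (107 − 90.125)² / 90.125 = 3.1597
χ² = 2.4575 + 3.1597 = 5.6172 ≈ 5.617
Degrees of freedom = 2 − 1 = 1; critical value at α = 0.05 is 3.841.
Since 5.617 > 3.841, we reject the null hypothesis — the data do not fit the 9:7 ratio.

5.617; not consistent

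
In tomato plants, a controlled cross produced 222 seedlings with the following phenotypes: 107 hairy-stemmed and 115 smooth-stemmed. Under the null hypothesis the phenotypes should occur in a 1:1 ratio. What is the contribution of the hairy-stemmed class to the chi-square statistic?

0.144

Under the 1:1 hypothesis (Σ ratio = 2, N = 222):
  hairy-stemmed: 222 × 1/2 = 111
  smooth-stemmed: 222 × 1/2 = 111
Contribution of hairy-stemmed: (107 − 111)² / 111 = 0.1441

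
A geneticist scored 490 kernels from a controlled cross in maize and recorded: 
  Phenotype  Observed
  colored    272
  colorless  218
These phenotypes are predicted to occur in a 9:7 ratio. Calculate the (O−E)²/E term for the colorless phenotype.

Expected counts for N = 490 under a 9:7 ratio (total parts = 16):
  colored: 490 × 9/16 = 275.625
  colorless: 490 × 7/16 = 214.375
Contribution of colorless: (218 − 214.375)² / 214.375 = 0.0613

0.061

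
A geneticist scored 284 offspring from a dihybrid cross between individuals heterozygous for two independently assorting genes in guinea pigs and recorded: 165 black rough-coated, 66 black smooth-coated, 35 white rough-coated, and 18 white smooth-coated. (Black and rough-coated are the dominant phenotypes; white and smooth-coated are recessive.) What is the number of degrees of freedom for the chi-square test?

3

A dihybrid F₂ with independent assortment and complete dominance at both loci gives a 9:3:3:1 phenotypic ratio.
A goodness-of-fit test with 4 phenotype classes has df = 4 − 1 = 3.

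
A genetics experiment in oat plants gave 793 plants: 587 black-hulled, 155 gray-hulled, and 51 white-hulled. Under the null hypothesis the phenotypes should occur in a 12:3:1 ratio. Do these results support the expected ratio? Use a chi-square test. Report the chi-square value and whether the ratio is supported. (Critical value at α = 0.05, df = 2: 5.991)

Expected counts for N = 793 under a 12:3:1 ratio (total parts = 16):
  black-hulled: 793 × 12/16 = 594.75
  gray-hulled: 793 × 3/16 = 148.6875
  white-hulled: 793 × 1/16 = 49.5625
χ² = Σ (O − E)² / E
  black-hulled: (587 − 594.75)² / 594.75 = 0.1010
  gray-hulled: (155 − 148.6875)² / 148.6875 = 0.2680
  white-hulled: (51 − 49.5625)² / 49.5625 = 0.0417
χ² = 0.1010 + 0.2680 + 0.0417 = 0.4107 ≈ 0.411
Degrees of freedom = 3 − 1 = 2; critical value at α = 0.05 is 5.991.
Since 0.411 < 5.991, we fail to reject the null hypothesis — the data are consistent with the 12:3:1 ratio.

0.411; consistent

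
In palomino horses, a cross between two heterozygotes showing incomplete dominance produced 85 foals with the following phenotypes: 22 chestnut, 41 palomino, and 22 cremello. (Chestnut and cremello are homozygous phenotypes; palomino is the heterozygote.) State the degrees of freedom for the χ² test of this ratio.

2

With incomplete dominance, a heterozygote × heterozygote cross gives a 1:2:1 phenotypic ratio.
A goodness-of-fit test with 3 phenotype classes has df = 3 − 1 = 2.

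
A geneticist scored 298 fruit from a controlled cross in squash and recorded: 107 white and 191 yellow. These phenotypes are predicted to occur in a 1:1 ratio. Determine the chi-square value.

23.678

Expected counts for N = 298 under a 1:1 ratio (total parts = 2):
  white: 298 × 1/2 = 149
  yellow: 298 × 1/2 = 149
χ² = Σ (O − E)² / E
  white: (107 − 149)² / 149 = 11.8389
  yellow: (191 − 149)² / 149 = 11.8389
χ² = 11.8389 + 11.8389 = 23.6778 ≈ 23.678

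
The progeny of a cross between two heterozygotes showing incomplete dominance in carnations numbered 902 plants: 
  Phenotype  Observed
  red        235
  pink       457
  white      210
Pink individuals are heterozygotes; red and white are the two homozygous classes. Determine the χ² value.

1.545

With incomplete dominance, a heterozygote × heterozygote cross gives a 1:2:1 phenotypic ratio.
Expected counts for N = 902 under a 1:2:1 ratio (total parts = 4):
  red: 902 × 1/4 = 225.5
  pink: 902 × 2/4 = 451
  white: 902 × 1/4 = 225.5
χ² = Σ (O − E)² / E
  red: (235 − 225.5)² / 225.5 = 0.4002
  pink: (457 − 451)² / 451 = 0.0798
  white: (210 − 225.5)² / 225.5 = 1.0654
χ² = 0.4002 + 0.0798 + 1.0654 = 1.5454 ≈ 1.545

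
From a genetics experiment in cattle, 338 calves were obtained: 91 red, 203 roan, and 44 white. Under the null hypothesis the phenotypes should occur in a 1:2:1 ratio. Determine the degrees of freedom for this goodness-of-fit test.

2

A goodness-of-fit test with 3 phenotype classes has df = 3 − 1 = 2.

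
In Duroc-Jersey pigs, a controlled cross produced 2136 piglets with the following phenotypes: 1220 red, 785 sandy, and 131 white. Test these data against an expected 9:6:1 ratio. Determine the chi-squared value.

Total ratio parts = 16. Expected numbers out of 2136:
  red: 2136 × 9/16 = 1201.5
  sandy: 2136 × 6/16 = 801
  white: 2136 × 1/16 = 133.5
χ² = Σ (O − E)² / E
  red: (1220 − 1201.5)² / 1201.5 = 0.2849
  sandy: (785 − 801)² / 801 = 0.3196
  white: (131 − 133.5)² / 133.5 = 0.0468
χ² = 0.2849 + 0.3196 + 0.0468 = 0.6513 ≈ 0.651

0.651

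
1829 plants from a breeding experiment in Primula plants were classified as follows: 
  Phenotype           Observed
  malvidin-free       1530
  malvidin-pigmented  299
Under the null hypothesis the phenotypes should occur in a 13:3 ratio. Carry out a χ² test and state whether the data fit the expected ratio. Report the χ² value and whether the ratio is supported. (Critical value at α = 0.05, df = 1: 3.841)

6.928; not consistent

Under the 13:3 hypothesis (Σ ratio = 16, N = 1829):
  malvidin-free: 1829 × 13/16 = 1486.0625
  malvidin-pigmented: 1829 × 3/16 = 342.9375
χ² = Σ (O − E)² / E
  malvidin-free: (1530 − 1486.0625)² / 1486.0625 = 1.2991
  malvidin-pigmented: (299 − 342.9375)² / 342.9375 = 5.6293
χ² = 1.2991 + 5.6293 = 6.9284 ≈ 6.928
Degrees of freedom = 2 − 1 = 1; critical value at α = 0.05 is 3.841.
Since 6.928 > 3.841, we reject the null hypothesis — the data do not fit the 13:3 ratio.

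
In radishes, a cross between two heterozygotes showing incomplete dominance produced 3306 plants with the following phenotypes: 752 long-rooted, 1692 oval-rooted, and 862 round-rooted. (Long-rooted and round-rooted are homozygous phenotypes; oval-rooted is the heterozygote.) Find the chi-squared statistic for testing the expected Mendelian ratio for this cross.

9.160

With incomplete dominance, a heterozygote × heterozygote cross gives a 1:2:1 phenotypic ratio.
Expected counts for N = 3306 under a 1:2:1 ratio (total parts = 4):
  long-rooted: 3306 × 1/4 = 826.5
  oval-rooted: 3306 × 2/4 = 1653
  round-rooted: 3306 × 1/4 = 826.5
χ² = Σ (O − E)² / E
  long-rooted: (752 − 826.5)² / 826.5 = 6.7154
  oval-rooted: (1692 − 1653)² / 1653 = 0.9201
  round-rooted: (862 − 826.5)² / 826.5 = 1.5248
χ² = 6.7154 + 0.9201 + 1.5248 = 9.1603 ≈ 9.160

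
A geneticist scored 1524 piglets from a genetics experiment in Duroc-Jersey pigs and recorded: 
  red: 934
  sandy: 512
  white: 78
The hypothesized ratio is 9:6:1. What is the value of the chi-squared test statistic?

Under the 9:6:1 hypothesis (Σ ratio = 16, N = 1524):
  red: 1524 × 9/16 = 857.25
  sandy: 1524 × 6/16 = 571.5
  white: 1524 × 1/16 = 95.25
χ² = Σ (O − E)² / E
  red: (934 − 857.25)² / 857.25 = 6.8715
  sandy: (512 − 571.5)² / 571.5 = 6.1947
  white: (78 − 95.25)² / 95.25 = 3.1240
χ² = 6.8715 + 6.1947 + 3.1240 = 16.1902 ≈ 16.190

16.190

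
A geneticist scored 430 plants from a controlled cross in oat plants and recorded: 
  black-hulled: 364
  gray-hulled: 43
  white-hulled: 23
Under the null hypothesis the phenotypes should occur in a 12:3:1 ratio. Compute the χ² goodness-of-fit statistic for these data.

23.457

The 12:3:1 ratio has 16 parts, so with N = 430 the expected counts are:
  black-hulled: 430 × 12/16 = 322.5
  gray-hulled: 430 × 3/16 = 80.625
  white-hulled: 430 × 1/16 = 26.875
χ² = Σ (O − E)² / E
  black-hulled: (364 − 322.5)² / 322.5 = 5.3403
  gray-hulled: (43 − 80.625)² / 80.625 = 17.5583
  white-hulled: (23 − 26.875)² / 26.875 = 0.5587
χ² = 5.3403 + 17.5583 + 0.5587 = 23.4573 ≈ 23.457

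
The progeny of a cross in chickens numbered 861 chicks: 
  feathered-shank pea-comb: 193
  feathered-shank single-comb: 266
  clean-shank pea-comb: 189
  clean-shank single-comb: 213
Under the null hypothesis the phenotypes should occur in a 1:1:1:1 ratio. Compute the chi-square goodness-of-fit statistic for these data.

Under the 1:1:1:1 hypothesis (Σ ratio = 4, N = 861):
  feathered-shank pea-comb: 861 × 1/4 = 215.25
  feathered-shank single-comb: 861 × 1/4 = 215.25
  clean-shank pea-comb: 861 × 1/4 = 215.25
  clean-shank single-comb: 861 × 1/4 = 215.25
χ² = Σ (O − E)² / E
  feathered-shank pea-comb: (193 − 215.25)² / 215.25 = 2.2999
  feathered-shank single-comb: (266 − 215.25)² / 215.25 = 11.9654
  clean-shank pea-comb: (189 − 215.25)² / 215.25 = 3.2012
  clean-shank single-comb: (213 − 215.25)² / 215.25 = 0.0235
χ² = 2.2999 + 11.9654 + 3.2012 + 0.0235 = 17.490

17.490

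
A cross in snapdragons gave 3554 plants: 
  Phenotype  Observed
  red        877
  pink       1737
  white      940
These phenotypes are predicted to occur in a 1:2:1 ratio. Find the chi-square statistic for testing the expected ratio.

Total ratio parts = 4. Expected numbers out of 3554:
  red: 3554 × 1/4 = 888.5
  pink: 3554 × 2/4 = 1777
  white: 3554 × 1/4 = 888.5
χ² = Σ (O − E)² / E
  red: (877 − 888.5)² / 888.5 = 0.1488
  pink: (1737 − 1777)² / 1777 = 0.9004
  white: (940 − 888.5)² / 888.5 = 2.9851
χ² = 0.1488 + 0.9004 + 2.9851 = 4.0343 ≈ 4.034

4.034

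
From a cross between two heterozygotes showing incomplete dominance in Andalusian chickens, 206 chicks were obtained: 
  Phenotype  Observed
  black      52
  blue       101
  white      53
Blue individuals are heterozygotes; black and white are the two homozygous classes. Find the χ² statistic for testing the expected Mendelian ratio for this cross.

0.087

With incomplete dominance, a heterozygote × heterozygote cross gives a 1:2:1 phenotypic ratio.
Under the 1:2:1 hypothesis (Σ ratio = 4, N = 206):
  black: 206 × 1/4 = 51.5
  blue: 206 × 2/4 = 103
  white: 206 × 1/4 = 51.5
χ² = Σ (O − E)² / E
  black: (52 − 51.5)² / 51.5 = 0.0049
  blue: (101 − 103)² / 103 = 0.0388
  white: (53 − 51.5)² / 51.5 = 0.0437
χ² = 0.0049 + 0.0388 + 0.0437 = 0.0874 ≈ 0.087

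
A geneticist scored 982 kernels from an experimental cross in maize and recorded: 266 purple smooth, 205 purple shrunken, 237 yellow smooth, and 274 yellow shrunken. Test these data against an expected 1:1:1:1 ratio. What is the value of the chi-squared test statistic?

Expected counts for N = 982 under a 1:1:1:1 ratio (total parts = 4):
  purple smooth: 982 × 1/4 = 245.5
  purple shrunken: 982 × 1/4 = 245.5
  yellow smooth: 982 × 1/4 = 245.5
  yellow shrunken: 982 × 1/4 = 245.5
χ² = Σ (O − E)² / E
  purple smooth: (266 − 245.5)² / 245.5 = 1.7118
  purple shrunken: (205 − 245.5)² / 245.5 = 6.6813
  yellow smooth: (237 − 245.5)² / 245.5 = 0.2943
  yellow shrunken: (274 − 245.5)² / 245.5 = 3.3086
χ² = 1.7118 + 6.6813 + 0.2943 + 3.3086 = 11.996

11.996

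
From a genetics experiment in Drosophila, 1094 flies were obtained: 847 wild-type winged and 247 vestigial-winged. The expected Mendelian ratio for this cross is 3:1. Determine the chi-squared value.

Under the 3:1 hypothesis (Σ ratio = 4, N = 1094):
  wild-type winged: 1094 × 3/4 = 820.5
  vestigial-winged: 1094 × 1/4 = 273.5
χ² = Σ (O − E)² / E
  wild-type winged: (847 − 820.5)² / 820.5 = 0.8559
  vestigial-winged: (247 − 273.5)² / 273.5 = 2.5676
χ² = 0.8559 + 2.5676 = 3.4235 ≈ 3.424

3.424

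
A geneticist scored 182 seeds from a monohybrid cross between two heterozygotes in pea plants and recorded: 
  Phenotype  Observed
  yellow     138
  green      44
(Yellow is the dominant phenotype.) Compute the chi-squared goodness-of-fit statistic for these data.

For a monohybrid cross between heterozygotes with complete dominance, the expected phenotypic ratio is 3:1.
The 3:1 ratio has 4 parts, so with N = 182 the expected counts are:
  yellow: 182 × 3/4 = 136.5
  green: 182 × 1/4 = 45.5
χ² = Σ (O − E)² / E
  yellow: (138 − 136.5)² / 136.5 = 0.0165
  green: (44 − 45.5)² / 45.5 = 0.0495
χ² = 0.0165 + 0.0495 = 0.066

0.066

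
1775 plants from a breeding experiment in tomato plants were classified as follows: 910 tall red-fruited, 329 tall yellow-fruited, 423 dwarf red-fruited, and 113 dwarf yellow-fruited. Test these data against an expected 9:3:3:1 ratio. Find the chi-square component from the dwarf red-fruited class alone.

The 9:3:3:1 ratio has 16 parts, so with N = 1775 the expected counts are:
  tall red-fruited: 1775 × 9/16 = 998.4375
  tall yellow-fruited: 1775 × 3/16 = 332.8125
  dwarf red-fruited: 1775 × 3/16 = 332.8125
  dwarf yellow-fruited: 1775 × 1/16 = 110.9375
Contribution of dwarf red-fruited: (423 − 332.8125)² / 332.8125 = 24.4395

24.440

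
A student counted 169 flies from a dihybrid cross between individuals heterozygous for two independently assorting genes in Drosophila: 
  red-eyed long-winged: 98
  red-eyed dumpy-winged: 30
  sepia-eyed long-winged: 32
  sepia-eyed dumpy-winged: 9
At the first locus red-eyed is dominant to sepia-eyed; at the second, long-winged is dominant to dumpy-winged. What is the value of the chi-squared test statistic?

0.415

A dihybrid F₂ with independent assortment and complete dominance at both loci gives a 9:3:3:1 phenotypic ratio.
Under the 9:3:3:1 hypothesis (Σ ratio = 16, N = 169):
  red-eyed long-winged: 169 × 9/16 = 95.0625
  red-eyed dumpy-winged: 169 × 3/16 = 31.6875
  sepia-eyed long-winged: 169 × 3/16 = 31.6875
  sepia-eyed dumpy-winged: 169 × 1/16 = 10.5625
χ² = Σ (O − E)² / E
  red-eyed long-winged: (98 − 95.0625)² / 95.0625 = 0.0908
  red-eyed dumpy-winged: (30 − 31.6875)² / 31.6875 = 0.0899
  sepia-eyed long-winged: (32 − 31.6875)² / 31.6875 = 0.0031
  sepia-eyed dumpy-winged: (9 − 10.5625)² / 10.5625 = 0.2311
χ² = 0.0908 + 0.0899 + 0.0031 + 0.2311 = 0.4149 ≈ 0.415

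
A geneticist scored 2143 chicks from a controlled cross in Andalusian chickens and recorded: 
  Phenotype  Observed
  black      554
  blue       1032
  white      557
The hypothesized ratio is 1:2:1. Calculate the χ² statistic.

Under the 1:2:1 hypothesis (Σ ratio = 4, N = 2143):
  black: 2143 × 1/4 = 535.75
  blue: 2143 × 2/4 = 1071.5
  white: 2143 × 1/4 = 535.75
χ² = Σ (O − E)² / E
  black: (554 − 535.75)² / 535.75 = 0.6217
  blue: (1032 − 1071.5)² / 1071.5 = 1.4561
  white: (557 − 535.75)² / 535.75 = 0.8429
χ² = 0.6217 + 1.4561 + 0.8429 = 2.9207 ≈ 2.921

2.921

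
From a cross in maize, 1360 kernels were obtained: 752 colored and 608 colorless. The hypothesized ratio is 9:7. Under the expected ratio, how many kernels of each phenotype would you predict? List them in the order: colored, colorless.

765, 595

Total ratio parts = 16. Expected numbers out of 1360:
  colored: 1360 × 9/16 = 765
  colorless: 1360 × 7/16 = 595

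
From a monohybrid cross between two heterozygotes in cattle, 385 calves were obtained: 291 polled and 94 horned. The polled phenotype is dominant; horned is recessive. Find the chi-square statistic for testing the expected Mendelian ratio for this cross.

0.070

For a monohybrid cross between heterozygotes with complete dominance, the expected phenotypic ratio is 3:1.
Under the 3:1 hypothesis (Σ ratio = 4, N = 385):
  polled: 385 × 3/4 = 288.75
  horned: 385 × 1/4 = 96.25
χ² = Σ (O − E)² / E
  polled: (291 − 288.75)² / 288.75 = 0.0175
  horned: (94 − 96.25)² / 96.25 = 0.0526
χ² = 0.0175 + 0.0526 = 0.0701 ≈ 0.070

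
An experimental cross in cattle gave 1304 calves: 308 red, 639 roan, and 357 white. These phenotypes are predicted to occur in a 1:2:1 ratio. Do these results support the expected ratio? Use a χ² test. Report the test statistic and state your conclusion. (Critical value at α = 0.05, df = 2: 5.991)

4.201; consistent

The 1:2:1 ratio has 4 parts, so with N = 1304 the expected counts are:
  red: 1304 × 1/4 = 326
  roan: 1304 × 2/4 = 652
  white: 1304 × 1/4 = 326
χ² = Σ (O − E)² / E
  red: (308 − 326)² / 326 = 0.9939
  roan: (639 − 652)² / 652 = 0.2592
  white: (357 − 326)² / 326 = 2.9479
χ² = 0.9939 + 0.2592 + 2.9479 = 4.201
Degrees of freedom = 3 − 1 = 2; critical value at α = 0.05 is 5.991.
Since 4.201 < 5.991, we fail to reject the null hypothesis — the data are consistent with the 1:2:1 ratio.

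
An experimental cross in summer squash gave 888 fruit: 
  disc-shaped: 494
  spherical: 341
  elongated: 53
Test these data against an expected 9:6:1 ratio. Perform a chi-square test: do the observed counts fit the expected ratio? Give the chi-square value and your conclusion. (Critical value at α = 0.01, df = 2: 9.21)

Expected counts for N = 888 under a 9:6:1 ratio (total parts = 16):
  disc-shaped: 888 × 9/16 = 499.5
  spherical: 888 × 6/16 = 333
  elongated: 888 × 1/16 = 55.5
χ² = Σ (O − E)² / E
  disc-shaped: (494 − 499.5)² / 499.5 = 0.0606
  spherical: (341 − 333)² / 333 = 0.1922
  elongated: (53 − 55.5)² / 55.5 = 0.1126
χ² = 0.0606 + 0.1922 + 0.1126 = 0.3654 ≈ 0.365
Degrees of freedom = 3 − 1 = 2; critical value at α = 0.01 is 9.21.
Since 0.365 < 9.21, we fail to reject the null hypothesis — the data are consistent with the 9:6:1 ratio.

0.365; consistent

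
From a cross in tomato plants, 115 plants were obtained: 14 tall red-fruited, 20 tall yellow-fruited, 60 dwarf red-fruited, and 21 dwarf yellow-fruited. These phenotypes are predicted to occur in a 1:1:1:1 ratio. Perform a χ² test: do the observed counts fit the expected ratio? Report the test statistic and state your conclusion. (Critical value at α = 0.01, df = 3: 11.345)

Total ratio parts = 4. Expected numbers out of 115:
  tall red-fruited: 115 × 1/4 = 28.75
  tall yellow-fruited: 115 × 1/4 = 28.75
  dwarf red-fruited: 115 × 1/4 = 28.75
  dwarf yellow-fruited: 115 × 1/4 = 28.75
χ² = Σ (O − E)² / E
  tall red-fruited: (14 − 28.75)² / 28.75 = 7.5674
  tall yellow-fruited: (20 − 28.75)² / 28.75 = 2.6630
  dwarf red-fruited: (60 − 28.75)² / 28.75 = 33.9674
  dwarf yellow-fruited: (21 − 28.75)² / 28.75 = 2.0891
χ² = 7.5674 + 2.6630 + 33.9674 + 2.0891 = 46.2869 ≈ 46.287
Degrees of freedom = 4 − 1 = 3; critical value at α = 0.01 is 11.345.
Since 46.287 > 11.345, we reject the null hypothesis — the data do not fit the 1:1:1:1 ratio.

46.287; not consistent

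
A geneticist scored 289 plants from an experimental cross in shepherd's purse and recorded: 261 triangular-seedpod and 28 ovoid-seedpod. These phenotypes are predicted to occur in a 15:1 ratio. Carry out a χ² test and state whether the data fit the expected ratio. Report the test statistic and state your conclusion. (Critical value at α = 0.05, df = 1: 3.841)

5.832; not consistent

Expected counts for N = 289 under a 15:1 ratio (total parts = 16):
  triangular-seedpod: 289 × 15/16 = 270.9375
  ovoid-seedpod: 289 × 1/16 = 18.0625
χ² = Σ (O − E)² / E
  triangular-seedpod: (261 − 270.9375)² / 270.9375 = 0.3645
  ovoid-seedpod: (28 − 18.0625)² / 18.0625 = 5.4673
χ² = 0.3645 + 5.4673 = 5.8318 ≈ 5.832
Degrees of freedom = 2 − 1 = 1; critical value at α = 0.05 is 3.841.
Since 5.832 > 3.841, we reject the null hypothesis — the data do not fit the 15:1 ratio.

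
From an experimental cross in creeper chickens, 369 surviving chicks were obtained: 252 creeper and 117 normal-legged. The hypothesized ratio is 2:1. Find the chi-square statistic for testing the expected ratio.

Total ratio parts = 3. Expected numbers out of 369:
  creeper: 369 × 2/3 = 246
  normal-legged: 369 × 1/3 = 123
χ² = Σ (O − E)² / E
  creeper: (252 − 246)² / 246 = 0.1463
  normal-legged: (117 − 123)² / 123 = 0.2927
χ² = 0.1463 + 0.2927 = 0.439

0.439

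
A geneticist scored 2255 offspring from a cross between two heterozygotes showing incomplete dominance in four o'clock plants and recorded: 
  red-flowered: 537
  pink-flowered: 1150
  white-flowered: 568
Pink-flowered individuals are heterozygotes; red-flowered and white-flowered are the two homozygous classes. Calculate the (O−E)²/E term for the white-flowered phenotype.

With incomplete dominance, a heterozygote × heterozygote cross gives a 1:2:1 phenotypic ratio.
The 1:2:1 ratio has 4 parts, so with N = 2255 the expected counts are:
  red-flowered: 2255 × 1/4 = 563.75
  pink-flowered: 2255 × 2/4 = 1127.5
  white-flowered: 2255 × 1/4 = 563.75
Contribution of white-flowered: (568 − 563.75)² / 563.75 = 0.0320

0.032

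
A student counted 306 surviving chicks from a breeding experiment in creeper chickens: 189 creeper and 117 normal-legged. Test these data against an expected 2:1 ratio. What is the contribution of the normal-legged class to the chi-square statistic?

2.206

Expected counts for N = 306 under a 2:1 ratio (total parts = 3):
  creeper: 306 × 2/3 = 204
  normal-legged: 306 × 1/3 = 102
Contribution of normal-legged: (117 − 102)² / 102 = 2.2059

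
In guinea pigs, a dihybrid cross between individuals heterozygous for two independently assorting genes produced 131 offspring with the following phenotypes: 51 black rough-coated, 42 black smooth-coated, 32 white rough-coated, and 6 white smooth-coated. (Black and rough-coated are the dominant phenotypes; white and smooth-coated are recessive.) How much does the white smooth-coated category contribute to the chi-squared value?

0.584

A dihybrid F₂ with independent assortment and complete dominance at both loci gives a 9:3:3:1 phenotypic ratio.
Expected counts for N = 131 under a 9:3:3:1 ratio (total parts = 16):
  black rough-coated: 131 × 9/16 = 73.6875
  black smooth-coated: 131 × 3/16 = 24.5625
  white rough-coated: 131 × 3/16 = 24.5625
  white smooth-coated: 131 × 1/16 = 8.1875
Contribution of white smooth-coated: (6 − 8.1875)² / 8.1875 = 0.5844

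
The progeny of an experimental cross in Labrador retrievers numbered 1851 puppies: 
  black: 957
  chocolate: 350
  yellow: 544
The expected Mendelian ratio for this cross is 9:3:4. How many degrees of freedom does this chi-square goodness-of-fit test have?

A goodness-of-fit test with 3 phenotype classes has df = 3 − 1 = 2.

2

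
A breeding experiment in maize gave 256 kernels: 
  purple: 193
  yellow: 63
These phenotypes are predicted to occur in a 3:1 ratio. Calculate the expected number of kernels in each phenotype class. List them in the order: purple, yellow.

192, 64

The 3:1 ratio has 4 parts, so with N = 256 the expected counts are:
  purple: 256 × 3/4 = 192
  yellow: 256 × 1/4 = 64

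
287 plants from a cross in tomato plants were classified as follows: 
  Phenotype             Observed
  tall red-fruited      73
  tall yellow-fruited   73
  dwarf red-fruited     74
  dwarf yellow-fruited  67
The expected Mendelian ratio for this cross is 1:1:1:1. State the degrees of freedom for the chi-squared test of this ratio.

3

A goodness-of-fit test with 4 phenotype classes has df = 4 − 1 = 3.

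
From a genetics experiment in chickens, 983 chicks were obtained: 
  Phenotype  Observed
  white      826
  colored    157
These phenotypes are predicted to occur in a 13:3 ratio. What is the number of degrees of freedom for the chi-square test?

1

A goodness-of-fit test with 2 phenotype classes has df = 2 − 1 = 1.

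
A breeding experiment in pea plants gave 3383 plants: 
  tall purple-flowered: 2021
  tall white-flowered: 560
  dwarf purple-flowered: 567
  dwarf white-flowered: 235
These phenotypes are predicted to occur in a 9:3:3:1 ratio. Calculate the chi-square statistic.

25.800

The 9:3:3:1 ratio has 16 parts, so with N = 3383 the expected counts are:
  tall purple-flowered: 3383 × 9/16 = 1902.9375
  tall white-flowered: 3383 × 3/16 = 634.3125
  dwarf purple-flowered: 3383 × 3/16 = 634.3125
  dwarf white-flowered: 3383 × 1/16 = 211.4375
χ² = Σ (O − E)² / E
  tall purple-flowered: (2021 − 1902.9375)² / 1902.9375 = 7.3249
  tall white-flowered: (560 − 634.3125)² / 634.3125 = 8.7060
  dwarf purple-flowered: (567 − 634.3125)² / 634.3125 = 7.1431
  dwarf white-flowered: (235 − 211.4375)² / 211.4375 = 2.6258
χ² = 7.3249 + 8.7060 + 7.1431 + 2.6258 = 25.7998 ≈ 25.800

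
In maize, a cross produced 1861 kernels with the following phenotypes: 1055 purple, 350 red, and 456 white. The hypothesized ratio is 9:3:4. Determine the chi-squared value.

The 9:3:4 ratio has 16 parts, so with N = 1861 the expected counts are:
  purple: 1861 × 9/16 = 1046.8125
  red: 1861 × 3/16 = 348.9375
  white: 1861 × 4/16 = 465.25
χ² = Σ (O − E)² / E
  purple: (1055 − 1046.8125)² / 1046.8125 = 0.0640
  red: (350 − 348.9375)² / 348.9375 = 0.0032
  white: (456 − 465.25)² / 465.25 = 0.1839
χ² = 0.0640 + 0.0032 + 0.1839 = 0.2511 ≈ 0.251

0.251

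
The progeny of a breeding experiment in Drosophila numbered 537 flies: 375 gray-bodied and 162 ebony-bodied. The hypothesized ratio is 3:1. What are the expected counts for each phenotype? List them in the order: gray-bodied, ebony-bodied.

402.75, 134.25

Under the 3:1 hypothesis (Σ ratio = 4, N = 537):
  gray-bodied: 537 × 3/4 = 402.75
  ebony-bodied: 537 × 1/4 = 134.25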